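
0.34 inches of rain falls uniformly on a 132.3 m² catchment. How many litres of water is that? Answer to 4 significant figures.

1143 litres

Depth: 0.34 in × 25.4 = 8.636 mm.
1 mm over 1 m² is 1 L, so volume = 8.636 × 132.3 = 1142.5428 L ≈ 1143 L.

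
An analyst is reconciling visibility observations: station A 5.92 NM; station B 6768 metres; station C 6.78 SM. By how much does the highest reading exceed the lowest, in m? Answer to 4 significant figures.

station A: 5.92 nmi = 10963.84 m.
station C: 6.78 SM = 10911.35 m.
Spread: 10963.84 − 6768.00 = 4196 m.

4196 m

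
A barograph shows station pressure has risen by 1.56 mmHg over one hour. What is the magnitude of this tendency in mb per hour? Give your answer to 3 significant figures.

2.08 mb per hour

1.56 mmHg / 1 h × 1.33322 mb/mmHg = 2.08 mb/h.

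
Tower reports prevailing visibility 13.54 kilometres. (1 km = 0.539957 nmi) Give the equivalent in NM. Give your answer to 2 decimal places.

7.31 nmi

1 km = 0.539957 nmi, so 13.54 × 0.539957 = 7.31 nmi.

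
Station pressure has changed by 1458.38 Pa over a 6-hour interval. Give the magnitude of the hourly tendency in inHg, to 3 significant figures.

0.0718 inHg per hour

1458.38 Pa / 6 h × 0.0002953 inHg/Pa = 0.0718 inHg/h.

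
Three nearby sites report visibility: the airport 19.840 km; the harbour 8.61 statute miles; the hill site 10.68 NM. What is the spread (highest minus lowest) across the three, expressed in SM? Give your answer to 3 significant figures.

3.72 SM

the airport: 19.840 km = 12.3280 SM.
the hill site: 10.68 nmi = 12.2903 SM.
Spread: 12.3280 − 8.6100 = 3.72 SM.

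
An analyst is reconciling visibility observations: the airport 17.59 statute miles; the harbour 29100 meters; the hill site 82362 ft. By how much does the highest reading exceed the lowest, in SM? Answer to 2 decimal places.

the harbour: 29100 m = 18.0819 SM.
the hill site: 82362 ft = 15.5989 SM.
Spread: 18.0819 − 15.5989 = 2.48 SM.

2.48 SM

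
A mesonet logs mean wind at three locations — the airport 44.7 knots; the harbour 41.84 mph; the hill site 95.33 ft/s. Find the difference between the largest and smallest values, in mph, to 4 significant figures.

the airport: 44.7 kt = 51.4398 mph.
the hill site: 95.33 ft/s = 64.9977 mph.
Spread: 64.9977 − 41.8400 = 23.16 mph.

23.16 mph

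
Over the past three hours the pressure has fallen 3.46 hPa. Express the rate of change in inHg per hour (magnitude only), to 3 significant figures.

0.0341 inHg per hour

3.46 hPa / 3 h × 0.02953 inHg/hPa = 0.0341 inHg/h.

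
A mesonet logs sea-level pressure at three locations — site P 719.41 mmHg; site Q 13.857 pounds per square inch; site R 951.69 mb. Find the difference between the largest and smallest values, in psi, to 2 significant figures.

0.11 psi

site P: 719.41 mmHg = 13.9111 psi.
site R: 951.69 mb = 13.8031 psi.
Spread: 13.9111 − 13.8031 = 0.11 psi.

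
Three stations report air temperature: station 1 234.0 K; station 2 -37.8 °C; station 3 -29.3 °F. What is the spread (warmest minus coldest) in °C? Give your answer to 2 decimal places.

station 1: 234.0 K = -39.150 °C.
station 3: -29.3 °F = -34.056 °C.
Spread: (-34.056) − (-39.150) = 5.094 °C.

5.09 °C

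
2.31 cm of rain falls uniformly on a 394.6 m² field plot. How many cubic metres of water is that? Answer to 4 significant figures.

9.115 cubic metres

Depth: 2.31 cm × 10 = 23.1 mm.
1 mm over 1 m² is 1 L, so volume = 23.1 × 394.6 = 9115.26 L = 9.115 m³.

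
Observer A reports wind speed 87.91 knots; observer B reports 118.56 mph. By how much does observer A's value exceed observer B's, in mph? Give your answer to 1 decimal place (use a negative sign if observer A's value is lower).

observer A: 87.91 kt = 101.165 mph.
Difference: 101.165 − 118.560 = -17.4 mph.

-17.4 mph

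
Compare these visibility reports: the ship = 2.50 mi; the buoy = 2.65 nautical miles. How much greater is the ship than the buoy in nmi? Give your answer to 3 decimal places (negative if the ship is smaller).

the ship: 2.50 SM = 2.17244 nmi.
Difference: 2.17244 − 2.65000 = -0.478 nmi.

-0.478 nmi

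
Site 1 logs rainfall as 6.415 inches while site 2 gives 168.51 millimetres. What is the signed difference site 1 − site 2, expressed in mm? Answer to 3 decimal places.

site 1: 6.415 in = 162.94100 mm.
Difference: 162.94100 − 168.51000 = -5.569 mm.

-5.569 mm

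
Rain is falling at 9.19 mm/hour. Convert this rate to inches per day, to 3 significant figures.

9.19 mm/hour × 0.0393701 in/mm × 24 hour/day = 8.68 in/day.

8.68 in/day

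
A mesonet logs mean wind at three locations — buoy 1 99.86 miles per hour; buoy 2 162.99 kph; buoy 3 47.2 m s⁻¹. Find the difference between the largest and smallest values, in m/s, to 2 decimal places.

buoy 1: 99.86 mph = 44.6414 m/s.
buoy 2: 162.99 km/h = 45.2750 m/s.
Spread: 47.2000 − 44.6414 = 2.56 m/s.

2.56 m/s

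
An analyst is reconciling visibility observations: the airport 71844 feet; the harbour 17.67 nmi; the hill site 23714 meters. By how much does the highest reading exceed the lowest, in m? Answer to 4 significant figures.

10830 m

the airport: 71844 ft = 21898.05 m.
the harbour: 17.67 nmi = 32724.84 m.
Spread: 32724.84 − 21898.05 = 10830 m.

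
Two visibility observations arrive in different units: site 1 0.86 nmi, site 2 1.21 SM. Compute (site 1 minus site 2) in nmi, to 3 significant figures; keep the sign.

site 2: 1.21 SM = 1.05146 nmi.
Difference: 0.86000 − 1.05146 = -0.191 nmi.

-0.191 nmi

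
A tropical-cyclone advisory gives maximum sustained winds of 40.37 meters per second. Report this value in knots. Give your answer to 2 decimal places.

1 m/s = 1.94384 kt, so 40.37 × 1.94384 = 78.47 kt.

78.47 kt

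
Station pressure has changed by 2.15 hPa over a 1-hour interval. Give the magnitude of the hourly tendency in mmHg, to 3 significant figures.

1.61 mmHg per hour

2.15 hPa / 1 h × 0.750062 mmHg/hPa = 1.61 mmHg/h.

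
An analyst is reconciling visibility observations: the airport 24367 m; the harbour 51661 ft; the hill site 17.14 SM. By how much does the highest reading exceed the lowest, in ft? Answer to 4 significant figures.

the airport: 24367 m = 79944.23 ft.
the hill site: 17.14 SM = 90499.20 ft.
Spread: 90499.20 − 51661.00 = 38840 ft.

38840 ft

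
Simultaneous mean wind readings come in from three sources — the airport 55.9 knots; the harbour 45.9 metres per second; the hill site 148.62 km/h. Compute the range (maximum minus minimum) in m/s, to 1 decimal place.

17.1 m/s

the airport: 55.9 kt = 28.757 m/s.
the hill site: 148.62 km/h = 41.283 m/s.
Spread: 45.900 − 28.757 = 17.1 m/s.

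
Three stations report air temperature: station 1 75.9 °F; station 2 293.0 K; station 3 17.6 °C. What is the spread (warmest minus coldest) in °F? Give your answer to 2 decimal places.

station 1: 75.9 °F = 24.389 °C.
station 2: 293.0 K = 19.850 °C.
Spread: 24.389 − 17.600 = 6.789 °C = 12.22 °F.

12.22 °F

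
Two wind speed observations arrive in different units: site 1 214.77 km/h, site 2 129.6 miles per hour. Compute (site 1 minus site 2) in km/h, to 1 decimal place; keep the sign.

site 2: 129.6 mph = 208.571 km/h.
Difference: 214.770 − 208.571 = 6.2 km/h.

6.2 km/h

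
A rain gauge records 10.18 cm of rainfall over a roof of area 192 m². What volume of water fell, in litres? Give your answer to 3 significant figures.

Depth: 10.18 cm × 10 = 101.8 mm.
1 mm over 1 m² is 1 L, so volume = 101.8 × 192 = 19545.6 L ≈ 19500 L.

19500 litres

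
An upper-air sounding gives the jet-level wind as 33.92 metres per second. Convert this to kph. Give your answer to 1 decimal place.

122.1 km/h

1 m/s = 3.6 km/h, so 33.92 × 3.6 = 122.1 km/h.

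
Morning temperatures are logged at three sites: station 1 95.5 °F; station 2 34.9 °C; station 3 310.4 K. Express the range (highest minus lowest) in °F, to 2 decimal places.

station 1: 95.5 °F = 35.278 °C.
station 3: 310.4 K = 37.250 °C.
Spread: 37.250 − 34.900 = 2.350 °C = 4.23 °F.

4.23 °F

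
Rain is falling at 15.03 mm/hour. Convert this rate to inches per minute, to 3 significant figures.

15.03 mm/hour × 0.0393701 in/mm × 0.0166667 hour/minute = 0.00986 in/minute.

0.00986 in/minute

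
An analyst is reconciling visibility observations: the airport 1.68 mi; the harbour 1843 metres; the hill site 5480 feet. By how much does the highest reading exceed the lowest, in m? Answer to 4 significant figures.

1033 m

the airport: 1.68 SM = 2703.70 m.
the hill site: 5480 ft = 1670.30 m.
Spread: 2703.70 − 1670.30 = 1033 m.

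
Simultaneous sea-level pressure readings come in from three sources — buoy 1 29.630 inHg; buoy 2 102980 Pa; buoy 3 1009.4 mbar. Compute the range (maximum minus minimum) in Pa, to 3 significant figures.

buoy 1: 29.630 inHg = 100338.71 Pa.
buoy 3: 1009.4 mb = 100940.00 Pa.
Spread: 102980.00 − 100338.71 = 2640 Pa.

2640 Pa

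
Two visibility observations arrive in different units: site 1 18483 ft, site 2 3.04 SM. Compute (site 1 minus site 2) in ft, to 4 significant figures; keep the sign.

site 2: 3.04 SM = 16051.20 ft.
Difference: 18483.00 − 16051.20 = 2432 ft.

2432 ft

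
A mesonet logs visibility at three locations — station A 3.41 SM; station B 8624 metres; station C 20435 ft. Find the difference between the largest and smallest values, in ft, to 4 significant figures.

station A: 3.41 SM = 18004.80 ft.
station B: 8624 m = 28293.96 ft.
Spread: 28293.96 − 18004.80 = 10290 ft.

10290 ft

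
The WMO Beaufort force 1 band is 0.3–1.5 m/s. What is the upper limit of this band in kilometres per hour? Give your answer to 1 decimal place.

0.3–1.5 m/s × 3.6 = 1.1–5.4 km/h.

5.4 km/h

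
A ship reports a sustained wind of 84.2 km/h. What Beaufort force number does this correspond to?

84.2 km/h = 23.4 m/s, which is Beaufort 9 (strong gale, 20.8–24.4 m/s).

Beaufort force 9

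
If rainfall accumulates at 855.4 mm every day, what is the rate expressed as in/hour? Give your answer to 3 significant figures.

1.40 in/hour

855.4 mm/day × 0.0393701 in/mm × 0.0416667 day/hour = 1.40 in/hour.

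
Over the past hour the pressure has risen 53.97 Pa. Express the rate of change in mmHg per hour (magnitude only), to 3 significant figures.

0.405 mmHg per hour

53.97 Pa / 1 h × 0.00750062 mmHg/Pa = 0.405 mmHg/h.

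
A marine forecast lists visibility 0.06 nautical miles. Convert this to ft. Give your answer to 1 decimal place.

1 nmi = 6076.12 ft, so 0.06 × 6076.12 = 364.6 ft.

364.6 ft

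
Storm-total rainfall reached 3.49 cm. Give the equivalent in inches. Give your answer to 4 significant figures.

1.374 in

1 cm = 0.393701 in, so 3.49 × 0.393701 = 1.374 in.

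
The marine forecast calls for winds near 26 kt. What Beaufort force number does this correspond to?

26 kt lies in the Beaufort 6 band (strong breeze, 22–27 kt).

Beaufort force 6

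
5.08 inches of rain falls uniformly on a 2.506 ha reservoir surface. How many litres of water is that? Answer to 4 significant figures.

Depth: 5.08 in × 25.4 = 129.032 mm.
Area: 2.506 ha = 25060 m².
1 mm over 1 m² is 1 L, so volume = 129.032 × 25060 = 3233541.9 L ≈ 3234000 L.

3234000 litres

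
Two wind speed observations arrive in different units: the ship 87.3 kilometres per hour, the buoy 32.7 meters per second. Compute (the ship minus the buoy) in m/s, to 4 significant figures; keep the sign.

-8.450 m/s

the ship: 87.3 km/h = 24.25000 m/s.
Difference: 24.25000 − 32.70000 = -8.450 m/s.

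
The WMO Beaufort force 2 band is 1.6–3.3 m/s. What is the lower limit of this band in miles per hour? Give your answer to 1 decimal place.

1.6–3.3 m/s × 2.237 = 3.6–7.4 mph.

3.6 mph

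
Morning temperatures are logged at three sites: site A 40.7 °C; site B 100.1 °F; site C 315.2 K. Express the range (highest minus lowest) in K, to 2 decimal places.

site B: 100.1 °F = 37.833 °C.
site C: 315.2 K = 42.050 °C.
Spread: 42.050 − 37.833 = 4.217 °C.

4.22 K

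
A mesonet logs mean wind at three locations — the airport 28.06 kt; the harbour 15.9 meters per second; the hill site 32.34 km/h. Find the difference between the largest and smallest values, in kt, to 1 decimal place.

13.4 kt

the harbour: 15.9 m/s = 30.907 kt.
the hill site: 32.34 km/h = 17.462 kt.
Spread: 30.907 − 17.462 = 13.4 kt.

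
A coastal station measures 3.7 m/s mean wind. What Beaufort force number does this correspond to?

3.7 m/s lies in the Beaufort 3 band (gentle breeze, 3.4–5.4 m/s).

Beaufort force 3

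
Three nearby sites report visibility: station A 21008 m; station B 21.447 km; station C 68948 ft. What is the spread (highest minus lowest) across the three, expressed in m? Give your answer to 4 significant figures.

439.0 m

station B: 21.447 km = 21447.000 m.
station C: 68948 ft = 21015.350 m.
Spread: 21447.000 − 21008.000 = 439.0 m.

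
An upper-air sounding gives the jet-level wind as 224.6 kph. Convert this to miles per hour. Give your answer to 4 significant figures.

1 km/h = 0.621371 mph, so 224.6 × 0.621371 = 139.6 mph.

139.6 mph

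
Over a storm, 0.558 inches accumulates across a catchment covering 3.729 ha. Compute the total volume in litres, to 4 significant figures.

Depth: 0.558 in × 25.4 = 14.1732 mm.
Area: 3.729 ha = 37290 m².
1 mm over 1 m² is 1 L, so volume = 14.1732 × 37290 = 528518.63 L ≈ 528500 L.

528500 litres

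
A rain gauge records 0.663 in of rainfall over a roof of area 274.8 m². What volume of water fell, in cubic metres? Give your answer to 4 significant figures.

Depth: 0.663 in × 25.4 = 16.8402 mm.
1 mm over 1 m² is 1 L, so volume = 16.8402 × 274.8 = 4627.687 L = 4.628 m³.

4.628 cubic metres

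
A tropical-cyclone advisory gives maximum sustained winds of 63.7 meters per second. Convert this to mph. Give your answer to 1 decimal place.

1 m/s = 2.23694 mph, so 63.7 × 2.23694 = 142.5 mph.

142.5 mph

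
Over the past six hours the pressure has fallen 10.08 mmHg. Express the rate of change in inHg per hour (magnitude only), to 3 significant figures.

10.08 mmHg / 6 h × 0.0393701 inHg/mmHg = 0.0661 inHg/h.

0.0661 inHg per hour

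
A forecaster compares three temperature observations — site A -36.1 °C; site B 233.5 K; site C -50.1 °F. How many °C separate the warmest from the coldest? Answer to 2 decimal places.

9.51 °C

site B: 233.5 K = -39.650 °C.
site C: -50.1 °F = -45.611 °C.
Spread: (-36.100) − (-45.611) = 9.511 °C.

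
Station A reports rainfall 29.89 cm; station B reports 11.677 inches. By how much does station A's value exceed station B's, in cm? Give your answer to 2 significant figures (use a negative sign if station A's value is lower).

0.23 cm

station B: 11.677 in = 29.6596 cm.
Difference: 29.8900 − 29.6596 = 0.23 cm.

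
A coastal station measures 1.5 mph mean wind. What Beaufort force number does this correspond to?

Beaufort force 1

1.5 mph = 0.7 m/s, which is Beaufort 1 (light air, 0.3–1.5 m/s).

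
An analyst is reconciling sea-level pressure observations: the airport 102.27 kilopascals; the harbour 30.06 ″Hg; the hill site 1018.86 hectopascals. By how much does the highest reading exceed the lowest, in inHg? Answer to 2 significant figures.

0.14 inHg

the airport: 102.27 kPa = 30.2003 inHg.
the hill site: 1018.86 hPa = 30.0869 inHg.
Spread: 30.2003 − 30.0600 = 0.14 inHg.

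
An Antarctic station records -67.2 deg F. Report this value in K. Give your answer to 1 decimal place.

First to °C: -55.11 °C.
Then to K: 218.0 K.

218.0 K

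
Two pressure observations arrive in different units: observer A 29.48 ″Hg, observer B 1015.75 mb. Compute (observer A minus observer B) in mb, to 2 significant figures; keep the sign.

-17 mb

observer A: 29.48 inHg = 998.31 mb.
Difference: 998.31 − 1015.75 = -17 mb.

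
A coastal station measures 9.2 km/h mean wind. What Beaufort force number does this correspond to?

Beaufort force 2

9.2 km/h = 2.6 m/s, which is Beaufort 2 (light breeze, 1.6–3.3 m/s).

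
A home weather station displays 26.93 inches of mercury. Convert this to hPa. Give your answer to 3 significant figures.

912 hPa

1 inHg = 33.8639 hPa, so 26.93 × 33.8639 = 912 hPa.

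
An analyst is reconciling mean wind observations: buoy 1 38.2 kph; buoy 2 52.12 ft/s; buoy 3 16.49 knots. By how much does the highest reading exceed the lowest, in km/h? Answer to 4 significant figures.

buoy 2: 52.12 ft/s = 57.1902 km/h.
buoy 3: 16.49 kt = 30.5395 km/h.
Spread: 57.1902 − 30.5395 = 26.65 km/h.

26.65 km/h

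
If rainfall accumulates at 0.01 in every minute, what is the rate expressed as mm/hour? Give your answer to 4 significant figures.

0.01 in/minute × 25.4 mm/in × 60 minute/hour = 15.24 mm/hour.

15.24 mm/hour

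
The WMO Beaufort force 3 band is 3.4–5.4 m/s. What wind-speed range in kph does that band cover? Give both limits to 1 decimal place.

12.2 to 19.4 km/h

3.4–5.4 m/s × 3.6 = 12.2–19.4 km/h.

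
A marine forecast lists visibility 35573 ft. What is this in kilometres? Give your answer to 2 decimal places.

10.84 km

1 ft = 0.0003048 km, so 35573 × 0.0003048 = 10.84 km.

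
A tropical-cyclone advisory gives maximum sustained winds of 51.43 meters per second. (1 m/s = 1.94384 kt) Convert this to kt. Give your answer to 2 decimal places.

99.97 kt

1 m/s = 1.94384 kt, so 51.43 × 1.94384 = 99.97 kt.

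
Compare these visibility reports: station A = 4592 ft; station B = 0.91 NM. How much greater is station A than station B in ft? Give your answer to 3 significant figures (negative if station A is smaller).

-937 ft

station B: 0.91 nmi = 5529.27 ft.
Difference: 4592.00 − 5529.27 = -937 ft.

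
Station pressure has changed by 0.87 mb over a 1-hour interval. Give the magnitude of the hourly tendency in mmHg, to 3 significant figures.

0.653 mmHg per hour

0.87 mb / 1 h × 0.750062 mmHg/mb = 0.653 mmHg/h.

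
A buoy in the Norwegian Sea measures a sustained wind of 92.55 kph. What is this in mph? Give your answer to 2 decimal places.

57.51 mph

1 km/h = 0.621371 mph, so 92.55 × 0.621371 = 57.51 mph.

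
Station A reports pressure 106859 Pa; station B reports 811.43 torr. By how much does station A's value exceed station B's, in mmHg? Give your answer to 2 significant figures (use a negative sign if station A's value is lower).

station A: 106859 Pa = 801.508 mmHg.
Difference: 801.508 − 811.430 = -9.9 mmHg.

-9.9 mmHg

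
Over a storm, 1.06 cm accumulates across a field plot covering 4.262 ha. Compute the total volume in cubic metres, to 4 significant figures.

Depth: 1.06 cm × 10 = 10.6 mm.
Area: 4.262 ha = 42620 m².
1 mm over 1 m² is 1 L, so volume = 10.6 × 42620 = 451772 L = 451.8 m³.

451.8 cubic metres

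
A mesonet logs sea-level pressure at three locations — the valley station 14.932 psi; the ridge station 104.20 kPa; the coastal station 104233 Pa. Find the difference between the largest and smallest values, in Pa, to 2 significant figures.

1300 Pa

the valley station: 14.932 psi = 102952.52 Pa.
the ridge station: 104.20 kPa = 104200.00 Pa.
Spread: 104233.00 − 102952.52 = 1300 Pa.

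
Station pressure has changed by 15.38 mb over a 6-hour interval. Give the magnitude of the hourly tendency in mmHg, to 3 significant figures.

15.38 mb / 6 h × 0.750062 mmHg/mb = 1.92 mmHg/h.

1.92 mmHg per hour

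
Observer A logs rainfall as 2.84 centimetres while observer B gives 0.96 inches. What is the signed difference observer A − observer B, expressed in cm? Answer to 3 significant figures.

observer B: 0.96 in = 2.43840 cm.
Difference: 2.84000 − 2.43840 = 0.402 cm.

0.402 cm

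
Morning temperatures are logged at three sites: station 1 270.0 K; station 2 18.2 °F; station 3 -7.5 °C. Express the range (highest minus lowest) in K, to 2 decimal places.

station 1: 270.0 K = -3.150 °C.
station 2: 18.2 °F = -7.667 °C.
Spread: (-3.150) − (-7.667) = 4.517 °C.

4.52 K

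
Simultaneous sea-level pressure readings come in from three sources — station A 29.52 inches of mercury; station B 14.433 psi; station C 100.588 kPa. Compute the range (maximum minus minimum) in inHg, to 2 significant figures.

station B: 14.433 psi = 29.3859 inHg.
station C: 100.588 kPa = 29.7036 inHg.
Spread: 29.7036 − 29.3859 = 0.32 inHg.

0.32 inHg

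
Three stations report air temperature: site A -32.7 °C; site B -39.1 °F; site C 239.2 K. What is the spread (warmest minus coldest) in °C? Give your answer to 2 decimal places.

site B: -39.1 °F = -39.500 °C.
site C: 239.2 K = -33.950 °C.
Spread: (-32.700) − (-39.500) = 6.800 °C.

6.80 °C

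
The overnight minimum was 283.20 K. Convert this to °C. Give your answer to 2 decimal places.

10.05 °C

°C = 283.20 − 273.15 = 10.05 °C.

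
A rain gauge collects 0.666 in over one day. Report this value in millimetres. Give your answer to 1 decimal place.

1 in = 25.4 mm, so 0.666 × 25.4 = 16.9 mm.

16.9 mm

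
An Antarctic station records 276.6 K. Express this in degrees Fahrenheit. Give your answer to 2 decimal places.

First to °C: 3.45 °C.
Then to °F: 38.21 °F.

38.21 °F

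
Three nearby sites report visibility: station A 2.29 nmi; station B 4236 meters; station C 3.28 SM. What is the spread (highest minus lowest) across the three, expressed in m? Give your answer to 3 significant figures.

1040 m

station A: 2.29 nmi = 4241.08 m.
station C: 3.28 SM = 5278.65 m.
Spread: 5278.65 − 4236.00 = 1040 m.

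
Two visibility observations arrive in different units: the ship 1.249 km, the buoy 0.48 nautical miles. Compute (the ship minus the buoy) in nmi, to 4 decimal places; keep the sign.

0.1944 nmi

the ship: 1.249 km = 0.674406 nmi.
Difference: 0.674406 − 0.480000 = 0.1944 nmi.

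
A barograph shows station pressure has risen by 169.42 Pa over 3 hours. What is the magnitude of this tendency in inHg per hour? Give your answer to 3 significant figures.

169.42 Pa / 3 h × 0.0002953 inHg/Pa = 0.0167 inHg/h.

0.0167 inHg per hour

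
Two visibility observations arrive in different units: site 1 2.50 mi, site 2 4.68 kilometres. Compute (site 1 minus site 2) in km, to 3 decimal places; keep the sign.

-0.657 km

site 1: 2.50 SM = 4.02336 km.
Difference: 4.02336 − 4.68000 = -0.657 km.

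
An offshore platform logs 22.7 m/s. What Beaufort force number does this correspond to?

22.7 m/s lies in the Beaufort 9 band (strong gale, 20.8–24.4 m/s).

Beaufort force 9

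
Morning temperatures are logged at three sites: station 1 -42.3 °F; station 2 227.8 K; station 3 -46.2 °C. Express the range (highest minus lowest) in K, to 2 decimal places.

4.92 K

station 1: -42.3 °F = -41.278 °C.
station 2: 227.8 K = -45.350 °C.
Spread: (-41.278) − (-46.200) = 4.922 °C.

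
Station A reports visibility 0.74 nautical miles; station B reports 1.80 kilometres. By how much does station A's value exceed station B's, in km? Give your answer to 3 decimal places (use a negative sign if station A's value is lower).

-0.430 km

station A: 0.74 nmi = 1.37048 km.
Difference: 1.37048 − 1.80000 = -0.430 km.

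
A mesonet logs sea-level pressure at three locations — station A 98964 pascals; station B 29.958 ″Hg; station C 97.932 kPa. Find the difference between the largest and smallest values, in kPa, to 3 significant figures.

station A: 98964 Pa = 98.9640 kPa.
station B: 29.958 inHg = 101.4494 kPa.
Spread: 101.4494 − 97.9320 = 3.52 kPa.

3.52 kPa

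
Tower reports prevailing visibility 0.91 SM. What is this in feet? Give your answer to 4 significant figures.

4805 ft

1 SM = 5280 ft, so 0.91 × 5280 = 4805 ft.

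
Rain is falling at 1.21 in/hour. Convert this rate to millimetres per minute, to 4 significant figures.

0.5122 mm/minute

1.21 in/hour × 25.4 mm/in × 0.0166667 hour/minute = 0.5122 mm/minute.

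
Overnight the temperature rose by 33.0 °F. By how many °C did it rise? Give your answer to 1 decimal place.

For a temperature change the 32° offset cancels: Δ°C = 33.0 × 0.5556 = 18.3 °C.

18.3 °C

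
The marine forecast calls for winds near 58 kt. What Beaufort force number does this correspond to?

Beaufort force 11

58 kt lies in the Beaufort 11 band (violent storm, 56–63 kt).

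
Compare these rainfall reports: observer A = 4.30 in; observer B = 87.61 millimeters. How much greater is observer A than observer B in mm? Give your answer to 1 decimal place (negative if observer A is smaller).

21.6 mm

observer A: 4.30 in = 109.220 mm.
Difference: 109.220 − 87.610 = 21.6 mm.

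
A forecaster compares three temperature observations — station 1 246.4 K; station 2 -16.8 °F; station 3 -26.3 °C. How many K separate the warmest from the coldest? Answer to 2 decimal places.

0.81 K

station 1: 246.4 K = -26.750 °C.
station 2: -16.8 °F = -27.111 °C.
Spread: (-26.300) − (-27.111) = 0.811 °C.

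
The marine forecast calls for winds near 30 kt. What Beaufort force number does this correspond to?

30 kt lies in the Beaufort 7 band (near gale, 28–33 kt).

Beaufort force 7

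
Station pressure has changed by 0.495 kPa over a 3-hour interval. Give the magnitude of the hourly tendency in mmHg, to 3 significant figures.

0.495 kPa / 3 h × 7.50062 mmHg/kPa = 1.24 mmHg/h.

1.24 mmHg per hour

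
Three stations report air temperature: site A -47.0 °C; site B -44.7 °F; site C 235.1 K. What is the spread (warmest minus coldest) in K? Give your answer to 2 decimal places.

site B: -44.7 °F = -42.611 °C.
site C: 235.1 K = -38.050 °C.
Spread: (-38.050) − (-47.000) = 8.950 °C.

8.95 K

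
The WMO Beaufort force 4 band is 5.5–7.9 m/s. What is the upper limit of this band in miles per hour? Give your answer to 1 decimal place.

5.5–7.9 m/s × 2.237 = 12.3–17.7 mph.

17.7 mph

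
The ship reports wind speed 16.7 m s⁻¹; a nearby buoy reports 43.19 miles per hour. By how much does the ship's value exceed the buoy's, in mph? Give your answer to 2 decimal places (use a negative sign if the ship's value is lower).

the ship: 16.7 m/s = 37.3568 mph.
Difference: 37.3568 − 43.1900 = -5.83 mph.

-5.83 mph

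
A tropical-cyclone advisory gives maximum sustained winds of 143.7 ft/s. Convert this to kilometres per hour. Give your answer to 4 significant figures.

157.7 km/h

1 ft/s = 1.09728 km/h, so 143.7 × 1.09728 = 157.7 km/h.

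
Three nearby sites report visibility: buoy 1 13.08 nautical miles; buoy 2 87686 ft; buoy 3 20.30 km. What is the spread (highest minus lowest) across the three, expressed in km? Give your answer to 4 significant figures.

buoy 1: 13.08 nmi = 24.22416 km.
buoy 2: 87686 ft = 26.72669 km.
Spread: 26.72669 − 20.30000 = 6.427 km.

6.427 km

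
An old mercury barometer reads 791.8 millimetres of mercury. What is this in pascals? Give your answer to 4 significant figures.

1 mmHg = 133.322 Pa, so 791.8 × 133.322 = 105600 Pa.

105600 Pa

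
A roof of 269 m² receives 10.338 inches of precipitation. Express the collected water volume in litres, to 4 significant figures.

Depth: 10.338 in × 25.4 = 262.5852 mm.
1 mm over 1 m² is 1 L, so volume = 262.5852 × 269 = 70635.419 L ≈ 70640 L.

70640 litres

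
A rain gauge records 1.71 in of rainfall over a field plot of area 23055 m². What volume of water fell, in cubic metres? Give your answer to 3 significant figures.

1000 cubic metres

Depth: 1.71 in × 25.4 = 43.434 mm.
1 mm over 1 m² is 1 L, so volume = 43.434 × 23055 = 1001370.9 L = 1000 m³.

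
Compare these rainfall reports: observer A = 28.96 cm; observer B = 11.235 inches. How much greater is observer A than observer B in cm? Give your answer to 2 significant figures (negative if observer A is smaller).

0.42 cm

observer B: 11.235 in = 28.5369 cm.
Difference: 28.9600 − 28.5369 = 0.42 cm.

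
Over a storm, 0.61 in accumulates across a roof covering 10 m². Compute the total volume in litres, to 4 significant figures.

Depth: 0.61 in × 25.4 = 15.494 mm.
1 mm over 1 m² is 1 L, so volume = 15.494 × 10 = 154.94 L ≈ 154.9 L.

154.9 litres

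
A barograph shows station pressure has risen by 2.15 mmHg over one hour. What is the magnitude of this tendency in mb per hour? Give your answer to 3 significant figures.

2.15 mmHg / 1 h × 1.33322 mb/mmHg = 2.87 mb/h.

2.87 mb per hour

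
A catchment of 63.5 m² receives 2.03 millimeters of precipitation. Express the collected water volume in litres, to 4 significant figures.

128.9 litres

1 mm over 1 m² is 1 L, so volume = 2.03 × 63.5 = 128.905 L ≈ 128.9 L.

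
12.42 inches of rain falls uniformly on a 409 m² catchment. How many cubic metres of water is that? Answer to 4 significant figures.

129.0 cubic metres

Depth: 12.42 in × 25.4 = 315.468 mm.
1 mm over 1 m² is 1 L, so volume = 315.468 × 409 = 129026.41 L = 129.0 m³.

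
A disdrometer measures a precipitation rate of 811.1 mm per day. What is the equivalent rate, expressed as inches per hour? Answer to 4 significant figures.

1.331 in/hour

811.1 mm/day × 0.0393701 in/mm × 0.0416667 day/hour = 1.331 in/hour.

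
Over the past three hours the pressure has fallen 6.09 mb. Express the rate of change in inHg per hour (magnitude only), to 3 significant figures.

6.09 mb / 3 h × 0.02953 inHg/mb = 0.0599 inHg/h.

0.0599 inHg per hour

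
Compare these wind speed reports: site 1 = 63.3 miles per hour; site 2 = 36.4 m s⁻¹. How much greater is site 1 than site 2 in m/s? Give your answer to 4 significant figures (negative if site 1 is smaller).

site 1: 63.3 mph = 28.29763 m/s.
Difference: 28.29763 − 36.40000 = -8.102 m/s.

-8.102 m/s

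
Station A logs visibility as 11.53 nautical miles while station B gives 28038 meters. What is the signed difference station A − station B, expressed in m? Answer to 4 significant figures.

-6684 m

station A: 11.53 nmi = 21353.56 m.
Difference: 21353.56 − 28038.00 = -6684 m.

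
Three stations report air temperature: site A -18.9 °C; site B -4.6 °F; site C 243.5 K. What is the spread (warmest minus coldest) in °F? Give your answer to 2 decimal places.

site B: -4.6 °F = -20.333 °C.
site C: 243.5 K = -29.650 °C.
Spread: (-18.900) − (-29.650) = 10.750 °C = 19.35 °F.

19.35 °F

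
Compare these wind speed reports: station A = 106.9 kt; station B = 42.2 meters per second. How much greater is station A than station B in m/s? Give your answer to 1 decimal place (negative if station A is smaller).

station A: 106.9 kt = 54.994 m/s.
Difference: 54.994 − 42.200 = 12.8 m/s.

12.8 m/s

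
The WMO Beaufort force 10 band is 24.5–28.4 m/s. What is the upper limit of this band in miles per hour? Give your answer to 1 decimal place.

63.5 mph

24.5–28.4 m/s × 2.237 = 54.8–63.5 mph.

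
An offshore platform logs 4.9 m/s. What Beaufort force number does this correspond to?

4.9 m/s lies in the Beaufort 3 band (gentle breeze, 3.4–5.4 m/s).

Beaufort force 3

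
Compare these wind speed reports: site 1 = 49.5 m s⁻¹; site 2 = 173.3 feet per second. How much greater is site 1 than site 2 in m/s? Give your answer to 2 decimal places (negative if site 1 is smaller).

site 2: 173.3 ft/s = 52.8218 m/s.
Difference: 49.5000 − 52.8218 = -3.32 m/s.

-3.32 m/s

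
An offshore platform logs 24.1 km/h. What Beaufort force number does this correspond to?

24.1 km/h = 6.7 m/s, which is Beaufort 4 (moderate breeze, 5.5–7.9 m/s).

Beaufort force 4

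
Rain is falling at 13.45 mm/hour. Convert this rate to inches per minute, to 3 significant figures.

0.00883 in/minute

13.45 mm/hour × 0.0393701 in/mm × 0.0166667 hour/minute = 0.00883 in/minute.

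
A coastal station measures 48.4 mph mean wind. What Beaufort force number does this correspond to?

Beaufort force 9

48.4 mph = 21.6 m/s, which is Beaufort 9 (strong gale, 20.8–24.4 m/s).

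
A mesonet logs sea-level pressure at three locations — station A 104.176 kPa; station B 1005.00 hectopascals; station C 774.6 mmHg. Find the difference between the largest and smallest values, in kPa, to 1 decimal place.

station B: 1005.00 hPa = 100.500 kPa.
station C: 774.6 mmHg = 103.272 kPa.
Spread: 104.176 − 100.500 = 3.7 kPa.

3.7 kPa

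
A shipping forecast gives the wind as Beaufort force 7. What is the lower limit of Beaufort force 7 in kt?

Beaufort 7 (near gale) spans 28–33 knots.

28 kt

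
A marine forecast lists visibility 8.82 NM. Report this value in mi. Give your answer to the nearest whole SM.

1 nmi = 1.15078 SM, so 8.82 × 1.15078 = 10 SM.

10 SM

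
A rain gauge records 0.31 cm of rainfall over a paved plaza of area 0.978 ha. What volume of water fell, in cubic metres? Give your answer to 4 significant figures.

Depth: 0.31 cm × 10 = 3.1 mm.
Area: 0.978 ha = 9780 m².
1 mm over 1 m² is 1 L, so volume = 3.1 × 9780 = 30318 L = 30.32 m³.

30.32 cubic metres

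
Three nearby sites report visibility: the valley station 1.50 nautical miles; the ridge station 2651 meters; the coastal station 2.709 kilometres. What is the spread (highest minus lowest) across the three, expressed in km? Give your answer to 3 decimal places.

0.127 km

the valley station: 1.50 nmi = 2.77800 km.
the ridge station: 2651 m = 2.65100 km.
Spread: 2.77800 − 2.65100 = 0.127 km.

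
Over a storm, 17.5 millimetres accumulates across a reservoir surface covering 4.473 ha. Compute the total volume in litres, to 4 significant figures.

782800 litres

Area: 4.473 ha = 44730 m².
1 mm over 1 m² is 1 L, so volume = 17.5 × 44730 = 782775 L ≈ 782800 L.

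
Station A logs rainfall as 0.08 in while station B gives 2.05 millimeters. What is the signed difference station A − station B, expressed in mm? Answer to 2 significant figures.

-0.018 mm

station A: 0.08 in = 2.03200 mm.
Difference: 2.03200 − 2.05000 = -0.018 mm.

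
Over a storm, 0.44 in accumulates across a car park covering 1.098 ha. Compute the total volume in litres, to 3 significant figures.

Depth: 0.44 in × 25.4 = 11.176 mm.
Area: 1.098 ha = 10980 m².
1 mm over 1 m² is 1 L, so volume = 11.176 × 10980 = 122712.48 L ≈ 123000 L.

123000 litres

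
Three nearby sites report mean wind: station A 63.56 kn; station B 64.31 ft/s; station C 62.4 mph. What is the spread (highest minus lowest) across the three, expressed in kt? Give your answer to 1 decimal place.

25.5 kt

station B: 64.31 ft/s = 38.103 kt.
station C: 62.4 mph = 54.224 kt.
Spread: 63.560 − 38.103 = 25.5 kt.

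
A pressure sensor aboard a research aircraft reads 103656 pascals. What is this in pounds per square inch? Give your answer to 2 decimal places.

15.03 psi

1 Pa = 0.000145038 psi, so 103656 × 0.000145038 = 15.03 psi.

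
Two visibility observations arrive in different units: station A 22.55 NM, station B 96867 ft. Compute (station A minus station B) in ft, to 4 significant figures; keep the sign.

station A: 22.55 nmi = 137016.40 ft.
Difference: 137016.40 − 96867.00 = 40150 ft.

40150 ft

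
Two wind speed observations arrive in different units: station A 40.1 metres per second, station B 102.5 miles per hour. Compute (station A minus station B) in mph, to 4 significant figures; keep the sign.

-12.80 mph

station A: 40.1 m/s = 89.7011 mph.
Difference: 89.7011 − 102.5000 = -12.80 mph.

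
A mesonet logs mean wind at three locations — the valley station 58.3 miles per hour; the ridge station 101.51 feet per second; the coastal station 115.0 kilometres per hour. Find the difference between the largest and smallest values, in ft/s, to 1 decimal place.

19.3 ft/s

the valley station: 58.3 mph = 85.507 ft/s.
the coastal station: 115.0 km/h = 104.805 ft/s.
Spread: 104.805 − 85.507 = 19.3 ft/s.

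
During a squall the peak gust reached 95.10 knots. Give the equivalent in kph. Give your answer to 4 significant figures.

1 kt = 1.852 km/h, so 95.10 × 1.852 = 176.1 km/h.

176.1 km/h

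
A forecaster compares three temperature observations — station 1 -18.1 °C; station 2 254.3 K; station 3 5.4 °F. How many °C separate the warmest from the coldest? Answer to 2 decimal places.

4.07 °C

station 2: 254.3 K = -18.850 °C.
station 3: 5.4 °F = -14.778 °C.
Spread: (-14.778) − (-18.850) = 4.072 °C.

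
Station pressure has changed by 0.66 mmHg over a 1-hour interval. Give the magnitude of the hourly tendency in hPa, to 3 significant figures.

0.66 mmHg / 1 h × 1.33322 hPa/mmHg = 0.880 hPa/h.

0.880 hPa per hour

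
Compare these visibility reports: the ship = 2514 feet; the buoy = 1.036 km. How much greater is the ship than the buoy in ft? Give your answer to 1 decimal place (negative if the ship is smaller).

-885.0 ft

the buoy: 1.036 km = 3398.9501 ft.
Difference: 2514.0000 − 3398.9501 = -885.0 ft.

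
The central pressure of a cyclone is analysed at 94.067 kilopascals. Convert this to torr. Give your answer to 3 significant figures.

706 mmHg

1 kPa = 7.50062 mmHg, so 94.067 × 7.50062 = 706 mmHg.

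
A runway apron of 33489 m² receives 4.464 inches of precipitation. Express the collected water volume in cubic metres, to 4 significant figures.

Depth: 4.464 in × 25.4 = 113.3856 mm.
1 mm over 1 m² is 1 L, so volume = 113.3856 × 33489 = 3797170.4 L = 3797 m³.

3797 cubic metres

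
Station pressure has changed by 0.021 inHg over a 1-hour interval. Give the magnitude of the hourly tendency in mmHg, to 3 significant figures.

0.533 mmHg per hour

0.021 inHg / 1 h × 25.4 mmHg/inHg = 0.533 mmHg/h.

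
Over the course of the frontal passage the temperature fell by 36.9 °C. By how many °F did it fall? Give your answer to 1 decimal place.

66.4 °F

For a temperature change the 32° offset cancels: Δ°F = 36.9 × 1.8 = 66.4 °F.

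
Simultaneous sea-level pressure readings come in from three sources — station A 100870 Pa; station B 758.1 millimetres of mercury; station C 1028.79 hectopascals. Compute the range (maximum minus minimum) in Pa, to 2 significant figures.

station B: 758.1 mmHg = 101071.70 Pa.
station C: 1028.79 hPa = 102879.00 Pa.
Spread: 102879.00 − 100870.00 = 2000 Pa.

2000 Pa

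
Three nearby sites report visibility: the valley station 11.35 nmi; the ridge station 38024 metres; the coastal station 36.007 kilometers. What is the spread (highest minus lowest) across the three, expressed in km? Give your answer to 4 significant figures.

the valley station: 11.35 nmi = 21.0202 km.
the ridge station: 38024 m = 38.0240 km.
Spread: 38.0240 − 21.0202 = 17.00 km.

17.00 km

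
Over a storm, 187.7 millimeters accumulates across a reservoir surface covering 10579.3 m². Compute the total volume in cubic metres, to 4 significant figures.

1986 cubic metres

1 mm over 1 m² is 1 L, so volume = 187.7 × 10579.3 = 1985734.6 L = 1986 m³.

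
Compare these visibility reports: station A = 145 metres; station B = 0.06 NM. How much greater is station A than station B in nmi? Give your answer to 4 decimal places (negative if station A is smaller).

0.0183 nmi

station A: 145 m = 0.078294 nmi.
Difference: 0.078294 − 0.060000 = 0.0183 nmi.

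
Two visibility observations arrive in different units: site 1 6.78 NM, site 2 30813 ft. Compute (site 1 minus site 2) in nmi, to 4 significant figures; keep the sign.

site 2: 30813 ft = 5.07117 nmi.
Difference: 6.78000 − 5.07117 = 1.709 nmi.

1.709 nmi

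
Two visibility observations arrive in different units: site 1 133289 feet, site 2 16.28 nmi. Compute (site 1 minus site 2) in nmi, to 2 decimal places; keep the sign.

site 1: 133289 ft = 21.9365 nmi.
Difference: 21.9365 − 16.2800 = 5.66 nmi.

5.66 nmi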